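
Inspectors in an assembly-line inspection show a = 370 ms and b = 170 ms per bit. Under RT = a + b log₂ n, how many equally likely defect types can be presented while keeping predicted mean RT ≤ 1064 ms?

16

Set 370 + 170·log₂ n ≤ 1064 → log₂ n ≤ (1064 − 370)/170 = 4.0824.
So n ≤ 2^4.0824 = 16.940; the largest integer n is 16.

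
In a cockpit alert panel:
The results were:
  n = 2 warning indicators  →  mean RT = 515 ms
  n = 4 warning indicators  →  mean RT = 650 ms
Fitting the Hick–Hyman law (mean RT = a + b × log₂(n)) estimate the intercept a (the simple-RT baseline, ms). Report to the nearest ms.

380 ms

The slope on a log₂ axis is (650 − 515) / (2 − 1) = 135 ms/bit.
a = RT₁ − b·log₂ n₁ = 515 − 135 × 1 = 380.000 ms.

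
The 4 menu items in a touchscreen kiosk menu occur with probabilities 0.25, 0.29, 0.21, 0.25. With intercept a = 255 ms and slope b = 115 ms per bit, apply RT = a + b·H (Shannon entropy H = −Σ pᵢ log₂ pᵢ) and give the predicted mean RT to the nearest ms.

484 ms

H = 0.25·log₂(1/0.25) + 0.29·log₂(1/0.29) + 0.21·log₂(1/0.21) + 0.25·log₂(1/0.25) = 1.9907 bits.
RT = 255 + 115 × 1.9907 = 483.93 ms.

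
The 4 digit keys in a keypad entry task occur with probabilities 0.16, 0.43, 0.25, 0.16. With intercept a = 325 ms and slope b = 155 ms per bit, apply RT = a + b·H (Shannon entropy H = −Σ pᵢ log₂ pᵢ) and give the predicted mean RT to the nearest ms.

615 ms

H = 0.16·log₂(1/0.16) + 0.43·log₂(1/0.43) + 0.25·log₂(1/0.25) + 0.16·log₂(1/0.16) = 1.8696 bits.
RT = 325 + 155 × 1.8696 = 614.79 ms.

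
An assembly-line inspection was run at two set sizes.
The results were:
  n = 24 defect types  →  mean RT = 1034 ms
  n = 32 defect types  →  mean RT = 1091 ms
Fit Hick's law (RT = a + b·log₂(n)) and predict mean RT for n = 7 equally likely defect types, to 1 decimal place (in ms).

Fit slope and intercept:
  b = (1091 − 1034) / (log₂ 32 − log₂ 24) = 57 / (5 − 4.5850) = 137.337 ms/bit
  a = 1034 − 137.337 × 4.5850 = 404.315 ms
Then RT(7) = 404.315 + 137.337 × log₂ 7 = 404.315 + 137.337 × 2.8074 ≈ 789.869 ms.

789.9 ms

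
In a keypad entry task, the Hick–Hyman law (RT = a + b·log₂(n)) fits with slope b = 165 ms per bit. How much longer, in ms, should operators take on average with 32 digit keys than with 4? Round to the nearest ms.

Only the slope matters, since a is common to both: ΔRT = b·log₂(n₂/n₁).
log₂(32) − log₂(4) = log₂(32/4) = log₂(8) = 3.
ΔRT = 165 × 3.0000 = 495.000 ms.

495 ms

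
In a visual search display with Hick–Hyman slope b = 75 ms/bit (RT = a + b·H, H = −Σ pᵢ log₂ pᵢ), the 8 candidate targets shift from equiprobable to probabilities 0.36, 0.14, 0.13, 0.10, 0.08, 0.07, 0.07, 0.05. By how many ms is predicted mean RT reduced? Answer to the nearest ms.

23 ms

Equiprobable entropy H₀ = log₂ 8 = 3.0000 bits.
Skewed entropy H = −Σ pᵢ log₂ pᵢ = 2.6873 bits.
ΔRT = b·(H₀ − H) = 75 × 0.3127 = 23.45 ms.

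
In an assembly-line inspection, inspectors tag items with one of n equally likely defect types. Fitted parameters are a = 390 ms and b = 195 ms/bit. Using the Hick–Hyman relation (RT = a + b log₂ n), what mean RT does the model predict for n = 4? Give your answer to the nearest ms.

780 ms

log₂(4) = 2 bits, so RT = 390 + 195 × 2 ≈ 780.000 ms.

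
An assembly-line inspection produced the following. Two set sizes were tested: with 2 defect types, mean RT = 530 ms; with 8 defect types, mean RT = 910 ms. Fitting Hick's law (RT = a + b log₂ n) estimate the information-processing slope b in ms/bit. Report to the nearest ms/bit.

Slope: b = (910 − 530) / (log₂ 8 − log₂ 2) = 380/2.0000 = 190 ms/bit.

190 ms/bit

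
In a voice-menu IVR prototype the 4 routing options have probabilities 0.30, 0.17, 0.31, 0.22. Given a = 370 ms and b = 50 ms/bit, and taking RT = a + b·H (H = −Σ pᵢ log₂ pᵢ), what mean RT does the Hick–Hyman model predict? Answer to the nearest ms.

H = 0.30·log₂(1/0.30) + 0.17·log₂(1/0.17) + 0.31·log₂(1/0.31) + 0.22·log₂(1/0.22) = 1.9600 bits.
RT = 370 + 50 × 1.9600 = 468.00 ms.

468 ms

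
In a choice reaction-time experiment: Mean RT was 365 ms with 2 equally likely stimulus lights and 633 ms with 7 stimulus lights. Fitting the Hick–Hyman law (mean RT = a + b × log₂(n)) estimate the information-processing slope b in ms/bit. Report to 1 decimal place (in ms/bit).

148.3 ms/bit

Slope: b = (633 − 365) / (log₂ 7 − log₂ 2) = 268/1.8074 = 148.283 ms/bit.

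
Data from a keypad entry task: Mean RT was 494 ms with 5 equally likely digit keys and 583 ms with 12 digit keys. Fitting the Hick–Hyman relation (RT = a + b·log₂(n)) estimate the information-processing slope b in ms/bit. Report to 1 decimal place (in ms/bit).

The slope on a log₂ axis is (583 − 494) / (3.5850 − 2.3219) = 70.465 ms/bit.

70.5 ms/bit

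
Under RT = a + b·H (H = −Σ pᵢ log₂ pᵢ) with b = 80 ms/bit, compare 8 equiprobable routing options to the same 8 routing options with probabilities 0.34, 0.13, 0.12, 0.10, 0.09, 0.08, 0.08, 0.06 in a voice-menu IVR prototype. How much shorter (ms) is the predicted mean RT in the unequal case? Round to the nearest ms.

20 ms

The RT saving is b·ΔH. Equiprobable H₀ = log₂(8) = 3.0000 bits; with the given probabilities H = 2.7503 bits.
b·(H₀ − H) = 80 × (3.0000 − 2.7503) = 19.98 ms.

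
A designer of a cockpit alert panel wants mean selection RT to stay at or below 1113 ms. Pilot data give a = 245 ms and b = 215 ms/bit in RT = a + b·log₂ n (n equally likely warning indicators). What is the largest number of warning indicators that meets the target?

16

215·log₂ n ≤ 1113 − 245 = 868, giving log₂ n ≤ 4.0372 and n ≤ 16.418. The largest whole number is 16.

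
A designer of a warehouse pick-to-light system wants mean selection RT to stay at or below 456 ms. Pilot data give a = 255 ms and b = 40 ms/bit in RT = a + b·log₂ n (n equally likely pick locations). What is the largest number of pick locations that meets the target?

Set 255 + 40·log₂ n ≤ 456 → log₂ n ≤ (456 − 255)/40 = 5.0250.
So n ≤ 2^5.0250 = 32.559; the largest integer n is 32.

32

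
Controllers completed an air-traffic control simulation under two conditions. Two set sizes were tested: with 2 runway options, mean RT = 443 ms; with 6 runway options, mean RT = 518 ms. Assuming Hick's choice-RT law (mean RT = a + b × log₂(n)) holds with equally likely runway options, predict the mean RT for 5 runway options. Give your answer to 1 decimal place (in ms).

505.6 ms

RT is linear in log₂ n, so two points fix the line:
  b = (518 − 443) / (log₂ 6 − log₂ 2) = 75 / (2.5850 − 1) = 47.320 ms/bit
  a = 443 − 47.320 × 1 = 395.680 ms
Then RT(5) = 395.680 + 47.320 × log₂ 5 = 395.680 + 47.320 × 2.3219 ≈ 505.553 ms.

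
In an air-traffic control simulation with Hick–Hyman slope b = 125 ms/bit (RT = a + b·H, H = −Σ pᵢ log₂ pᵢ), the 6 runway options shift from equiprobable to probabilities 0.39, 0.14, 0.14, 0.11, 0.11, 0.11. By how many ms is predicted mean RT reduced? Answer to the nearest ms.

Equiprobable entropy H₀ = log₂ 6 = 2.5850 bits.
Skewed entropy H = −Σ pᵢ log₂ pᵢ = 2.3749 bits.
ΔRT = b·(H₀ − H) = 125 × 0.2101 = 26.26 ms.

26 ms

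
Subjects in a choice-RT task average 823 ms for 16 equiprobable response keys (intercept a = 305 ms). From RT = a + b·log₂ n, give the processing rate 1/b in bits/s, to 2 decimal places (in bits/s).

b = (823 − 305)/log₂ 16 = 518/4 = 129.500 ms per bit = 0.12950 s/bit; the reciprocal is 7.722 bits/s.

7.72 bits/s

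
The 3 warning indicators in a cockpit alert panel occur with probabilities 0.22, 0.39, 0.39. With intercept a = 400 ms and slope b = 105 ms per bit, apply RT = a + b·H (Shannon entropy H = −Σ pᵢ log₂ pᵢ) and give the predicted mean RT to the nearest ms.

H = 0.22·log₂(1/0.22) + 0.39·log₂(1/0.39) + 0.39·log₂(1/0.39) = 1.5402 bits.
RT = 400 + 105 × 1.5402 = 561.72 ms.

562 ms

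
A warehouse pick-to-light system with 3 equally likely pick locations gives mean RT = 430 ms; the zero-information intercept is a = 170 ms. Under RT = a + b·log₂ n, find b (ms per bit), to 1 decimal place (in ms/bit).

3 alternatives carry log₂ 3 = 1.5850 bits; the choice cost is 430 − 170 = 260 ms, so b = 260/1.5850 = 164.042 ms/bit.

164.0 ms/bit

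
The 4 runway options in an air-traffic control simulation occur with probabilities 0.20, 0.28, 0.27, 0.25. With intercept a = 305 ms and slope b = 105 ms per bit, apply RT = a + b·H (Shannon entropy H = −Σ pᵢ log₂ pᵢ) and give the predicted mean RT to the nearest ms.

514 ms

Entropy contributions −pᵢ log₂ pᵢ: 0.4644, 0.5142, 0.5100, 0.5000; sum H = 1.9886 bits.
RT = a + bH = 305 + 105·1.9886 = 513.81 ms.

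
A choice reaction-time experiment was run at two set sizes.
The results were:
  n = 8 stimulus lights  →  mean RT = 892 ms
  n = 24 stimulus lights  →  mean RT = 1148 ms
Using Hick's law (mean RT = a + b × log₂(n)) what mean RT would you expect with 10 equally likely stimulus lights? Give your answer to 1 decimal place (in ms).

944.0 ms

With log₂ n on the abscissa the relation is linear; from the two conditions:
  b = (1148 − 892) / (log₂ 24 − log₂ 8) = 256 / (4.5850 − 3) = 161.518 ms/bit
  a = 892 − 161.518 × 3 = 407.446 ms
Then RT(10) = 407.446 + 161.518 × log₂ 10 = 407.446 + 161.518 × 3.3219 ≈ 943.997 ms.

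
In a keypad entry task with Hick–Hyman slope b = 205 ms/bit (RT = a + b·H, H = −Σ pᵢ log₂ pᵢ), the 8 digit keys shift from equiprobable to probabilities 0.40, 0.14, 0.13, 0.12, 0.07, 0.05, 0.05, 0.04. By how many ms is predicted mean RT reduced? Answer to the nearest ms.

90 ms

The RT saving is b·ΔH. Equiprobable H₀ = log₂(8) = 3.0000 bits; with the given probabilities H = 2.5621 bits.
b·(H₀ − H) = 205 × (3.0000 − 2.5621) = 89.77 ms.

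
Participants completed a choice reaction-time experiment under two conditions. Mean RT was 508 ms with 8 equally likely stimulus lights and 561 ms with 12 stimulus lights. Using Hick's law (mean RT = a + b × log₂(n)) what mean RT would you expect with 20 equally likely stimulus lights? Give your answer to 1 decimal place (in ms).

Fit slope and intercept:
  b = (561 − 508) / (log₂ 12 − log₂ 8) = 53 / (3.5850 − 3) = 90.604 ms/bit
  a = 508 − 90.604 × 3 = 236.188 ms
Then RT(20) = 236.188 + 90.604 × log₂ 20 = 236.188 + 90.604 × 4.3219 ≈ 627.772 ms.

627.8 ms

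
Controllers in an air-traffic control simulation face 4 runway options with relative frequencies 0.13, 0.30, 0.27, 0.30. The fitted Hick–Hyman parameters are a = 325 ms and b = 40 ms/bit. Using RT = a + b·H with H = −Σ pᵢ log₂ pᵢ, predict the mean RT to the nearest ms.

Entropy contributions −pᵢ log₂ pᵢ: 0.3826, 0.5211, 0.5100, 0.5211; sum H = 1.9348 bits.
RT = a + bH = 325 + 40·1.9348 = 402.39 ms.

402 ms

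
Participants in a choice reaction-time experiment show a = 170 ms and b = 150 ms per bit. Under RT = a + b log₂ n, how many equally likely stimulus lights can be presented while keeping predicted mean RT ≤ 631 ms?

8

Set 170 + 150·log₂ n ≤ 631 → log₂ n ≤ (631 − 170)/150 = 3.0733.
So n ≤ 2^3.0733 = 8.417; the largest integer n is 8.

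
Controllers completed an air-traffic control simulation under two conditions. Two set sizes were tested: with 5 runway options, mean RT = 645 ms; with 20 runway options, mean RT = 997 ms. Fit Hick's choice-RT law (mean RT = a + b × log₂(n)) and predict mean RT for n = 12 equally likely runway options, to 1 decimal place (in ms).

Solve the two-equation system in a and b:
  b = (997 − 645) / (log₂ 20 − log₂ 5) = 352 / (4.3219 − 2.3219) = 176.000 ms/bit
  a = 645 − 176.000 × 2.3219 = 236.341 ms
Then RT(12) = 236.341 + 176.000 × log₂ 12 = 236.341 + 176.000 × 3.5850 ≈ 867.294 ms.

867.3 ms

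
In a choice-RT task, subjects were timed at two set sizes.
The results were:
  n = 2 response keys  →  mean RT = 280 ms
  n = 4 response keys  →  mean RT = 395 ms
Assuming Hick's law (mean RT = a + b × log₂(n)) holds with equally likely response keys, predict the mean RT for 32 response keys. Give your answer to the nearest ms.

740 ms

Solve the two-equation system in a and b:
  b = (395 − 280) / (log₂ 4 − log₂ 2) = 115 / (2 − 1) = 115 ms/bit
  a = 280 − 115 × 1 = 165 ms
Then RT(32) = 165 + 115 × log₂ 32 = 165 + 115 × 5 ≈ 740.000 ms.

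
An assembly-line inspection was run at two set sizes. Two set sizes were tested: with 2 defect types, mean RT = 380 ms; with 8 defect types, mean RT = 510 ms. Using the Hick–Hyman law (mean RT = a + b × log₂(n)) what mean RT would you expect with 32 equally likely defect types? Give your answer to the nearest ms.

640 ms

With log₂ n on the abscissa the relation is linear; from the two conditions:
  b = (510 − 380) / (log₂ 8 − log₂ 2) = 130 / (3 − 1) = 65 ms/bit
  a = 380 − 65 × 1 = 315 ms
Then RT(32) = 315 + 65 × log₂ 32 = 315 + 65 × 5 ≈ 640.000 ms.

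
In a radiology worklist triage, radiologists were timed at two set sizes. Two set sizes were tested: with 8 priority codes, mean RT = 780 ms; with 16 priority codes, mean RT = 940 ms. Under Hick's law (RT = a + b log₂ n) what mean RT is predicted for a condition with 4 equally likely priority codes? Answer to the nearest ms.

620 ms

With log₂ n on the abscissa the relation is linear; from the two conditions:
  b = (940 − 780) / (log₂ 16 − log₂ 8) = 160 / (4 − 3) = 160 ms/bit
  a = 780 − 160 × 3 = 300 ms
Then RT(4) = 300 + 160 × log₂ 4 = 300 + 160 × 2 ≈ 620.000 ms.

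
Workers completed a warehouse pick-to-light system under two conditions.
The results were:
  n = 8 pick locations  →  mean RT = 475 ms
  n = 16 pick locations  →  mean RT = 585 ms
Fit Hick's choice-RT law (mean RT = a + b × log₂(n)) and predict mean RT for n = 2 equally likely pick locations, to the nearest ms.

255 ms

With log₂ n on the abscissa the relation is linear; from the two conditions:
  b = (585 − 475) / (log₂ 16 − log₂ 8) = 110 / (4 − 3) = 110 ms/bit
  a = 475 − 110 × 3 = 145 ms
Then RT(2) = 145 + 110 × log₂ 2 = 145 + 110 × 1 ≈ 255.000 ms.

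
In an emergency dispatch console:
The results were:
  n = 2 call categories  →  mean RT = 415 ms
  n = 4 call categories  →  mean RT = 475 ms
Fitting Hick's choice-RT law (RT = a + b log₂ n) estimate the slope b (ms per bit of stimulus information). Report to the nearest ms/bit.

60 ms/bit

The slope on a log₂ axis is (475 − 415) / (2 − 1) = 60 ms/bit.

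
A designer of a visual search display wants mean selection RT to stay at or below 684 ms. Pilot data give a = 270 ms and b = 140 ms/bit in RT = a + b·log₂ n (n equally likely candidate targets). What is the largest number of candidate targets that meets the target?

Set 270 + 140·log₂ n ≤ 684 → log₂ n ≤ (684 − 270)/140 = 2.9571.
So n ≤ 2^2.9571 = 7.766; the largest integer n is 7.

7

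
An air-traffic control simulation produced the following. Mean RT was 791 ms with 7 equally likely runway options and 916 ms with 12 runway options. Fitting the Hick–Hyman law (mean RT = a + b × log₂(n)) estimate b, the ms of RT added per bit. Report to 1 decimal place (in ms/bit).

The slope on a log₂ axis is (916 − 791) / (3.5850 − 2.8074) = 160.749 ms/bit.

160.7 ms/bit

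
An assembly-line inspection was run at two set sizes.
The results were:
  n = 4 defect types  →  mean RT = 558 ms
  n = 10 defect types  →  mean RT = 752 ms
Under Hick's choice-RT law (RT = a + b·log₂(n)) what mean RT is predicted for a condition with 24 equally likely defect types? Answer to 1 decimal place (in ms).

Solve the two-equation system in a and b:
  b = (752 − 558) / (log₂ 10 − log₂ 4) = 194 / (3.3219 − 2) = 146.755 ms/bit
  a = 558 − 146.755 × 2 = 264.489 ms
Then RT(24) = 264.489 + 146.755 × log₂ 24 = 264.489 + 146.755 × 4.5850 ≈ 937.357 ms.

937.4 ms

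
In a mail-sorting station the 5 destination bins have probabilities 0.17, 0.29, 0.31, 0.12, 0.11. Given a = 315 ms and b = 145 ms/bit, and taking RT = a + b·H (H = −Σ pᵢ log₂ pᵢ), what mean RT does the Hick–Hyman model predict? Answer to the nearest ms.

Entropy contributions −pᵢ log₂ pᵢ: 0.4346, 0.5179, 0.5238, 0.3671, 0.3503; sum H = 2.1936 bits.
RT = a + bH = 315 + 145·2.1936 = 633.08 ms.

633 ms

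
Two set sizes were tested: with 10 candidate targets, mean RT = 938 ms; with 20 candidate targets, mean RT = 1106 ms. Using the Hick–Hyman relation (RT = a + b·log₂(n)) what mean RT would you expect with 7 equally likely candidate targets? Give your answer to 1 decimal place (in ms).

851.6 ms

Solve the two-equation system in a and b:
  b = (1106 − 938) / (log₂ 20 − log₂ 10) = 168 / (4.3219 − 3.3219) = 168.000 ms/bit
  a = 938 − 168.000 × 3.3219 = 379.916 ms
Then RT(7) = 379.916 + 168.000 × log₂ 7 = 379.916 + 168.000 × 2.8074 ≈ 851.552 ms.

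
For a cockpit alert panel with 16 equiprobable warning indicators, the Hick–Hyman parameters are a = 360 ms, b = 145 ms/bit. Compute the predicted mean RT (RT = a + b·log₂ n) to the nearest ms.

log₂(16) = 4 bits, so RT = 360 + 145 × 4 ≈ 940.000 ms.

940 ms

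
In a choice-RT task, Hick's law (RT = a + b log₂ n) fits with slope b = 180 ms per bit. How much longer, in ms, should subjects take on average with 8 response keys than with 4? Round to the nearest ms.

180 ms

Only the slope matters, since a is common to both: ΔRT = b·log₂(n₂/n₁).
log₂(8) − log₂(4) = log₂(8/4) = log₂(2) = 1.
ΔRT = 180 × 1.0000 = 180.000 ms.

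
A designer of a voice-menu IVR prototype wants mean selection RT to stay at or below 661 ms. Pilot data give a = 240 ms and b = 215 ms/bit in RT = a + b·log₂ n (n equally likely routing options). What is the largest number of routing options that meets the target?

3

Set 240 + 215·log₂ n ≤ 661 → log₂ n ≤ (661 − 240)/215 = 1.9581.
So n ≤ 2^1.9581 = 3.886; the largest integer n is 3.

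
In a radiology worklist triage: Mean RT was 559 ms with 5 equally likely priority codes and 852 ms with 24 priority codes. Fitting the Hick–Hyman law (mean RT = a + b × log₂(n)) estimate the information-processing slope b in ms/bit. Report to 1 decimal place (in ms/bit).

b = (RT₂ − RT₁)/(log₂ n₂ − log₂ n₁) = (852 − 559)/(4.5850 − 2.3219) = 129.472 ms/bit.

129.5 ms/bit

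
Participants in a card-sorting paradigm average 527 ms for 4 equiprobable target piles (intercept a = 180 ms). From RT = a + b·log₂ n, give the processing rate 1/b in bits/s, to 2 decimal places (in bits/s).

5.76 bits/s

b = (527 − 180)/log₂ 4 = 347/2 = 173.500 ms per bit = 0.17350 s/bit; the reciprocal is 5.764 bits/s.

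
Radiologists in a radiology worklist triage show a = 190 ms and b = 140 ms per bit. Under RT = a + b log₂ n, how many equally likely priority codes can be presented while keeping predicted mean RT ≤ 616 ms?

8

Information budget: (616 − 190)/140 = 3.0429 bits, so n ≤ 2^3.0429 = 8.241 → at most 8.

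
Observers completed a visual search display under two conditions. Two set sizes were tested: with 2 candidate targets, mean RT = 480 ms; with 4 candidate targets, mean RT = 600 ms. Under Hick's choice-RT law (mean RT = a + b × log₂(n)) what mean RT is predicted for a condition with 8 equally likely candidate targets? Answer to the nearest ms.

RT is linear in log₂ n, so two points fix the line:
  b = (600 − 480) / (log₂ 4 − log₂ 2) = 120 / (2 − 1) = 120 ms/bit
  a = 480 − 120 × 1 = 360 ms
Then RT(8) = 360 + 120 × log₂ 8 = 360 + 120 × 3 ≈ 720.000 ms.

720 ms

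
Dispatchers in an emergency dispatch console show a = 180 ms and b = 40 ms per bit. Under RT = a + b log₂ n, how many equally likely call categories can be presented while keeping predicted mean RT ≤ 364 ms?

24

Information budget: (364 − 180)/40 = 4.6000 bits, so n ≤ 2^4.6000 = 24.251 → at most 24.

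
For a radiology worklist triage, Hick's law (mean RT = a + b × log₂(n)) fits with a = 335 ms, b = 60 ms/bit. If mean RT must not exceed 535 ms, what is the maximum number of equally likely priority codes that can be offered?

10

Set 335 + 60·log₂ n ≤ 535 → log₂ n ≤ (535 − 335)/60 = 3.3333.
So n ≤ 2^3.3333 = 10.079; the largest integer n is 10.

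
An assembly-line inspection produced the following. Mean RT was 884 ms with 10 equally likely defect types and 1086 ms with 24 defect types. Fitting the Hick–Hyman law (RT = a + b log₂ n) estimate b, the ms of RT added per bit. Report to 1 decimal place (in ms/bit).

159.9 ms/bit

Slope: b = (1086 − 884) / (log₂ 24 − log₂ 10) = 202/1.2630 = 159.932 ms/bit.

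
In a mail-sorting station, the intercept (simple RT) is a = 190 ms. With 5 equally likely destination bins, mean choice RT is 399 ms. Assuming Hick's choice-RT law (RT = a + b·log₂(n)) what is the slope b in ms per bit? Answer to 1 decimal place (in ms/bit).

90.0 ms/bit

log₂(5) = 2.3219 bits.
b = (RT − a)/log₂ n = (399 − 190) / 2.3219 = 90.011 ms/bit.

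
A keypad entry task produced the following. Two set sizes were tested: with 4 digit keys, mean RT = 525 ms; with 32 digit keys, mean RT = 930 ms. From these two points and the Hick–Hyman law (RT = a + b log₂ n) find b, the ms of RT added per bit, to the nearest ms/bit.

Slope: b = (930 − 525) / (log₂ 32 − log₂ 4) = 405/3.0000 = 135 ms/bit.

135 ms/bit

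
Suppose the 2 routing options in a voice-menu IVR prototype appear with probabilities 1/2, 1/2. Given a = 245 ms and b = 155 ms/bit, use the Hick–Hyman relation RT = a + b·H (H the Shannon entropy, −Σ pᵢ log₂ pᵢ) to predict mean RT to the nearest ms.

400 ms

H = −Σ pᵢ log₂ pᵢ = 0.5·1 + 0.5·1 = 1.000 bits.
RT = 245 + 155 × 1.000 = 400.00 ms.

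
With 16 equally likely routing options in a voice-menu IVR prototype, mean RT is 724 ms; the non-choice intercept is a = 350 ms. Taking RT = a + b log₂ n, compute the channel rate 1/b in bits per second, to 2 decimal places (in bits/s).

10.70 bits/s

Choice component = 724 − 350 = 374 ms over log₂(16) = 4 bits.
b = 374 / 4 = 93.500 ms/bit, so 1/b = 10.695 bits/s.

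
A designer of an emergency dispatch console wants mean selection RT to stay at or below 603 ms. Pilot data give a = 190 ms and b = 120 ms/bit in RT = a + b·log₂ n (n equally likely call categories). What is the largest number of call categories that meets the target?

10

120·log₂ n ≤ 603 − 190 = 413, giving log₂ n ≤ 3.4417 and n ≤ 10.865. The largest whole number is 10.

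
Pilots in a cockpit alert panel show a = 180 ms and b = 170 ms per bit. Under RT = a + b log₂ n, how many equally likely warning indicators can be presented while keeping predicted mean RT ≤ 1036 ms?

Information budget: (1036 − 180)/170 = 5.0353 bits, so n ≤ 2^5.0353 = 32.793 → at most 32.

32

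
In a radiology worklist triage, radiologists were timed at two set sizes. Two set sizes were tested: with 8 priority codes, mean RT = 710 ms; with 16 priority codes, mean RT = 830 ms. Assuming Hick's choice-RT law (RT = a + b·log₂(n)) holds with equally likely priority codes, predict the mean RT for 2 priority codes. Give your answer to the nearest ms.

470 ms

RT is linear in log₂ n, so two points fix the line:
  b = (830 − 710) / (log₂ 16 − log₂ 8) = 120 / (4 − 3) = 120 ms/bit
  a = 710 − 120 × 3 = 350 ms
Then RT(2) = 350 + 120 × log₂ 2 = 350 + 120 × 1 ≈ 470.000 ms.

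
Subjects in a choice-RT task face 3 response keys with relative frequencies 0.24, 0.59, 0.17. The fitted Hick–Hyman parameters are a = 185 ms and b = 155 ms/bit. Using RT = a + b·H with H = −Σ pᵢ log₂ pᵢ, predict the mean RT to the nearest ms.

H = 0.24·log₂(1/0.24) + 0.59·log₂(1/0.59) + 0.17·log₂(1/0.17) = 1.3778 bits.
RT = 185 + 155 × 1.3778 = 398.56 ms.

399 ms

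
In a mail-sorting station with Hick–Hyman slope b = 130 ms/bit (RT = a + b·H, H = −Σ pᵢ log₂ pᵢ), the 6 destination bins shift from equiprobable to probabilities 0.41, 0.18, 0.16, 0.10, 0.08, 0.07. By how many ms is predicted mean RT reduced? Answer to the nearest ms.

39 ms

Equiprobable entropy H₀ = log₂ 6 = 2.5850 bits.
Skewed entropy H = −Σ pᵢ log₂ pᵢ = 2.2880 bits.
ΔRT = b·(H₀ − H) = 130 × 0.2970 = 38.61 ms.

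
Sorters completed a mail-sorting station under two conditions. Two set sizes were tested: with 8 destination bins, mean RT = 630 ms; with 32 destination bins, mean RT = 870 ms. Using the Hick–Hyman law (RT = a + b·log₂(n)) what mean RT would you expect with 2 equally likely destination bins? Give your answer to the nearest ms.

Solve the two-equation system in a and b:
  b = (870 − 630) / (log₂ 32 − log₂ 8) = 240 / (5 − 3) = 120 ms/bit
  a = 630 − 120 × 3 = 270 ms
Then RT(2) = 270 + 120 × log₂ 2 = 270 + 120 × 1 ≈ 390.000 ms.

390 ms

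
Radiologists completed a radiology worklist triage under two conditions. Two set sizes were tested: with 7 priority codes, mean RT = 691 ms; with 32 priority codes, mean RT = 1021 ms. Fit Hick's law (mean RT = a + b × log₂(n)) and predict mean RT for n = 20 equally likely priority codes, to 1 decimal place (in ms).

Solve the two-equation system in a and b:
  b = (1021 − 691) / (log₂ 32 − log₂ 7) = 330 / (5 − 2.8074) = 150.503 ms/bit
  a = 691 − 150.503 × 2.8074 = 268.484 ms
Then RT(20) = 268.484 + 150.503 × log₂ 20 = 268.484 + 150.503 × 4.3219 ≈ 918.948 ms.

918.9 ms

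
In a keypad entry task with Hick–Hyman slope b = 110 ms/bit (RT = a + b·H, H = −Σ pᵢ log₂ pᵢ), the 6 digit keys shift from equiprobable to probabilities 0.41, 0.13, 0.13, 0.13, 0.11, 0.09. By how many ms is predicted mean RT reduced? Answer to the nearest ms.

The RT saving is b·ΔH. Equiprobable H₀ = log₂(6) = 2.5850 bits; with the given probabilities H = 2.3383 bits.
b·(H₀ − H) = 110 × (2.5850 − 2.3383) = 27.14 ms.

27 ms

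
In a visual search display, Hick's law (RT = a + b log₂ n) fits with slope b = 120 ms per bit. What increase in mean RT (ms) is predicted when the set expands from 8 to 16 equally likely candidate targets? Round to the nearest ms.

120 ms

Only the slope matters, since a is common to both: ΔRT = b·log₂(n₂/n₁).
log₂(16) − log₂(8) = log₂(16/8) = log₂(2) = 1.
ΔRT = 120 × 1.0000 = 120.000 ms.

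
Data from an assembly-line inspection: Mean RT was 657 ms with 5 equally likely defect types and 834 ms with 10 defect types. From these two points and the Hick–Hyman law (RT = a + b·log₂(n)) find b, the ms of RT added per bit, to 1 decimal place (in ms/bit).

b = (RT₂ − RT₁)/(log₂ n₂ − log₂ n₁) = (834 − 657)/(3.3219 − 2.3219) = 177.000 ms/bit.

177.0 ms/bit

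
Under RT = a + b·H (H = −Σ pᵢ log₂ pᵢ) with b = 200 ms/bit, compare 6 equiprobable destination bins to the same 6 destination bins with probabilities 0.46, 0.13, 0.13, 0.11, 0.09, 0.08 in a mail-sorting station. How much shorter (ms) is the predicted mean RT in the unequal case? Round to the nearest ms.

70 ms

Equiprobable entropy H₀ = log₂ 6 = 2.5850 bits.
Skewed entropy H = −Σ pᵢ log₂ pᵢ = 2.2351 bits.
ΔRT = b·(H₀ − H) = 200 × 0.3499 = 69.98 ms.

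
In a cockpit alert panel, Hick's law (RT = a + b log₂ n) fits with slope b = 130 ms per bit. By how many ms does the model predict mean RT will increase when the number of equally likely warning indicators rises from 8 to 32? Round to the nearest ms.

260 ms

The intercept a cancels: ΔRT = b·(log₂ n₂ − log₂ n₁) = b·log₂(n₂/n₁).
log₂(32) − log₂(8) = log₂(32/8) = log₂(4) = 2.
ΔRT = 130 × 2.0000 = 260.000 ms.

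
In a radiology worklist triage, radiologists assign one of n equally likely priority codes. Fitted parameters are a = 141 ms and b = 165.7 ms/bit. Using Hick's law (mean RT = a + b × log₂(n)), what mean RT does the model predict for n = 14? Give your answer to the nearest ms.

772 ms

log₂(14) = 3.8074 bits, so RT = 141 + 165.7 × 3.8074 ≈ 771.879 ms.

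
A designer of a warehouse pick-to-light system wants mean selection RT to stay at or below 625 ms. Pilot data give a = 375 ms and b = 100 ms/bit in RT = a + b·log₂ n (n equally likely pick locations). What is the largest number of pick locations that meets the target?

5

Information budget: (625 − 375)/100 = 2.5000 bits, so n ≤ 2^2.5000 = 5.657 → at most 5.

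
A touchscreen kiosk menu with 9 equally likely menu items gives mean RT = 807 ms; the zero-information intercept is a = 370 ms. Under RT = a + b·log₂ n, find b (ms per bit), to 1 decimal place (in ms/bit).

137.9 ms/bit

log₂(9) = 3.1699 bits.
b = (RT − a)/log₂ n = (807 − 370) / 3.1699 = 137.858 ms/bit.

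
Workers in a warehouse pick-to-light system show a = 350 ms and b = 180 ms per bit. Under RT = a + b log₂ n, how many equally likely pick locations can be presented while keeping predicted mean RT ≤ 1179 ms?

180·log₂ n ≤ 1179 − 350 = 829, giving log₂ n ≤ 4.6056 and n ≤ 24.345. The largest whole number is 24.

24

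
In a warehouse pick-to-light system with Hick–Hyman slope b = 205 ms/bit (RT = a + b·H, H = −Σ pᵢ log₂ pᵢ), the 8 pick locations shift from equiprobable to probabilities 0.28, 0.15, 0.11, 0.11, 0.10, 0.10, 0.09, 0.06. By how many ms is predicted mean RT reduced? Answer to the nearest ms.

Equiprobable entropy H₀ = log₂ 8 = 3.0000 bits.
Skewed entropy H = −Σ pᵢ log₂ pᵢ = 2.8459 bits.
ΔRT = b·(H₀ − H) = 205 × 0.1541 = 31.59 ms.

32 ms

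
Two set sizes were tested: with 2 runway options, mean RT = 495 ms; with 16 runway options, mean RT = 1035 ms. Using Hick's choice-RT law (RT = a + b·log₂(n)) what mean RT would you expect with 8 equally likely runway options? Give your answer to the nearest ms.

With log₂ n on the abscissa the relation is linear; from the two conditions:
  b = (1035 − 495) / (log₂ 16 − log₂ 2) = 540 / (4 − 1) = 180 ms/bit
  a = 495 − 180 × 1 = 315 ms
Then RT(8) = 315 + 180 × log₂ 8 = 315 + 180 × 3 ≈ 855.000 ms.

855 ms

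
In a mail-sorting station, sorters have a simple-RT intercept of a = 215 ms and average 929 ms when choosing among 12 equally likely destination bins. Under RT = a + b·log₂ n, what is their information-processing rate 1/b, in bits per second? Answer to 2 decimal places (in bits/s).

5.02 bits/s

Choice component = 929 − 215 = 714 ms over log₂(12) = 3.5850 bits.
b = 714 / 3.5850 = 199.165 ms/bit, so 1/b = 5.021 bits/s.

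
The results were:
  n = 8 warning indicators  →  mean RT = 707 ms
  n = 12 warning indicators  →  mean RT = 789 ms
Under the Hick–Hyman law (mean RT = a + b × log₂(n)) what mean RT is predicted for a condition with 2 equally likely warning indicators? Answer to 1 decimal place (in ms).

426.6 ms

Solve the two-equation system in a and b:
  b = (789 − 707) / (log₂ 12 − log₂ 8) = 82 / (3.5850 − 3) = 140.180 ms/bit
  a = 707 − 140.180 × 3 = 286.460 ms
Then RT(2) = 286.460 + 140.180 × log₂ 2 = 286.460 + 140.180 × 1 ≈ 426.640 ms.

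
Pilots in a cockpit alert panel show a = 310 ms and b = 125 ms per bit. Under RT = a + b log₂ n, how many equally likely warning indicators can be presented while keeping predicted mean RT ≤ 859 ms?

20

Set 310 + 125·log₂ n ≤ 859 → log₂ n ≤ (859 − 310)/125 = 4.3920.
So n ≤ 2^4.3920 = 20.995; the largest integer n is 20.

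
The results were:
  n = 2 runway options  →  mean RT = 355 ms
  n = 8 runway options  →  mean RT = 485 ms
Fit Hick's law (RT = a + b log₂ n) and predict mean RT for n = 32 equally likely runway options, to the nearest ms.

RT is linear in log₂ n, so two points fix the line:
  b = (485 − 355) / (log₂ 8 − log₂ 2) = 130 / (3 − 1) = 65 ms/bit
  a = 355 − 65 × 1 = 290 ms
Then RT(32) = 290 + 65 × log₂ 32 = 290 + 65 × 5 ≈ 615.000 ms.

615 ms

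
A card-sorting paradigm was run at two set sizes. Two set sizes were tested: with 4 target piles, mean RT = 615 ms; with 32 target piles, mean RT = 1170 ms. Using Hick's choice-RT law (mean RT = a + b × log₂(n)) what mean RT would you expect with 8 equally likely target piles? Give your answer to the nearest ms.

800 ms

Fit slope and intercept:
  b = (1170 − 615) / (log₂ 32 − log₂ 4) = 555 / (5 − 2) = 185 ms/bit
  a = 615 − 185 × 2 = 245 ms
Then RT(8) = 245 + 185 × log₂ 8 = 245 + 185 × 3 ≈ 800.000 ms.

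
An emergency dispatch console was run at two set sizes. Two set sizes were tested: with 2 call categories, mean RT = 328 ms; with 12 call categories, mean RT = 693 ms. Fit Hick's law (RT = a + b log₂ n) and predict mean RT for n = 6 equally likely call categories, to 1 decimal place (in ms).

551.8 ms

With log₂ n on the abscissa the relation is linear; from the two conditions:
  b = (693 − 328) / (log₂ 12 − log₂ 2) = 365 / (3.5850 − 1) = 141.201 ms/bit
  a = 328 − 141.201 × 1 = 186.799 ms
Then RT(6) = 186.799 + 141.201 × log₂ 6 = 186.799 + 141.201 × 2.5850 ≈ 551.799 ms.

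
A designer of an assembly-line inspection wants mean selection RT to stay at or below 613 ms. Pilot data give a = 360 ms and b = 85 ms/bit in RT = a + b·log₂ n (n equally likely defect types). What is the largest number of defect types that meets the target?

7

Information budget: (613 − 360)/85 = 2.9765 bits, so n ≤ 2^2.9765 = 7.871 → at most 7.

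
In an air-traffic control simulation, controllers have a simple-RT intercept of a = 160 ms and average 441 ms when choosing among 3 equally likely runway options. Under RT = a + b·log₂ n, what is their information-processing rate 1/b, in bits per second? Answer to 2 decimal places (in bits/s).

Choice component = 441 − 160 = 281 ms over log₂(3) = 1.5850 bits.
b = 281 / 1.5850 = 177.291 ms/bit, so 1/b = 5.640 bits/s.

5.64 bits/s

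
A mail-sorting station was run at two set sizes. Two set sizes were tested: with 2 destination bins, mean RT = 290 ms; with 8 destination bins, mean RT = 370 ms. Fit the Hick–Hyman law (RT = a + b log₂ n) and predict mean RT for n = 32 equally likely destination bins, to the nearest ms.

450 ms

RT is linear in log₂ n, so two points fix the line:
  b = (370 − 290) / (log₂ 8 − log₂ 2) = 80 / (3 − 1) = 40 ms/bit
  a = 290 − 40 × 1 = 250 ms
Then RT(32) = 250 + 40 × log₂ 32 = 250 + 40 × 5 ≈ 450.000 ms.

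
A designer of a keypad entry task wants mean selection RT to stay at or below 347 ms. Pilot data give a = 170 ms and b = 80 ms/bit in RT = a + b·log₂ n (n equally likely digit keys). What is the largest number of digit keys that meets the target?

80·log₂ n ≤ 347 − 170 = 177, giving log₂ n ≤ 2.2125 and n ≤ 4.635. The largest whole number is 4.

4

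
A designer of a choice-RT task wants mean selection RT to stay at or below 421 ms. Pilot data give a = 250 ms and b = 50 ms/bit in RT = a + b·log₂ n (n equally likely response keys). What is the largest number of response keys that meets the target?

10

Information budget: (421 − 250)/50 = 3.4200 bits, so n ≤ 2^3.4200 = 10.703 → at most 10.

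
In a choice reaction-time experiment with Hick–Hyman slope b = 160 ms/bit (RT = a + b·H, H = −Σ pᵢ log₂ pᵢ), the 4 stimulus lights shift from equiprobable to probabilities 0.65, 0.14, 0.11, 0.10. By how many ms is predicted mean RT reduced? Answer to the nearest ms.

83 ms

Equiprobable entropy H₀ = log₂ 4 = 2.0000 bits.
Skewed entropy H = −Σ pᵢ log₂ pᵢ = 1.4836 bits.
ΔRT = b·(H₀ − H) = 160 × 0.5164 = 82.63 ms.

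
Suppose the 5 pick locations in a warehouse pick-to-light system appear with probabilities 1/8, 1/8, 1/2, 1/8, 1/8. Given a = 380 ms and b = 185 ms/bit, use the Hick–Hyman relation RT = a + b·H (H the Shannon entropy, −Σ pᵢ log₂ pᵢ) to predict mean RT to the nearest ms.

Each term −pᵢ log₂ pᵢ: 0.125·3 + 0.125·3 + 0.5·1 + 0.125·3 + 0.125·3; summed, H = 2.000 bits.
Mean RT = a + bH = 380 + 185·2.000 = 750.00 ms.

750 ms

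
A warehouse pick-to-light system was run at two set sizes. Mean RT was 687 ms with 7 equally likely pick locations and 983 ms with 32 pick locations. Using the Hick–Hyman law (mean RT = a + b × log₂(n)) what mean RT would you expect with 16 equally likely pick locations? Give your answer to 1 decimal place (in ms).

Solve the two-equation system in a and b:
  b = (983 − 687) / (log₂ 32 − log₂ 7) = 296 / (5 − 2.8074) = 134.997 ms/bit
  a = 687 − 134.997 × 2.8074 = 308.016 ms
Then RT(16) = 308.016 + 134.997 × log₂ 16 = 308.016 + 134.997 × 4 ≈ 848.003 ms.

848.0 ms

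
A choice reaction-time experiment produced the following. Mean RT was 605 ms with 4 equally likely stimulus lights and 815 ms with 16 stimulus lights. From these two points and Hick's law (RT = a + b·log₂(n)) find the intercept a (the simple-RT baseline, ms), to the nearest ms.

The slope on a log₂ axis is (815 − 605) / (4 − 2) = 105 ms/bit.
a = RT₁ − b·log₂ n₁ = 605 − 105 × 2 = 395.000 ms.

395 ms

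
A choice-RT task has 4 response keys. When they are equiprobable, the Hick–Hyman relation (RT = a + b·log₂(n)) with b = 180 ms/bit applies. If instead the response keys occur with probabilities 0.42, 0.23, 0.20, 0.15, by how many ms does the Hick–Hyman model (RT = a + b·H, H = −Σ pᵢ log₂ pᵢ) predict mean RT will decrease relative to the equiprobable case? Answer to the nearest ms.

20 ms

Equiprobable entropy H₀ = log₂ 4 = 2.0000 bits.
Skewed entropy H = −Σ pᵢ log₂ pᵢ = 1.8882 bits.
ΔRT = b·(H₀ − H) = 180 × 0.1118 = 20.12 ms.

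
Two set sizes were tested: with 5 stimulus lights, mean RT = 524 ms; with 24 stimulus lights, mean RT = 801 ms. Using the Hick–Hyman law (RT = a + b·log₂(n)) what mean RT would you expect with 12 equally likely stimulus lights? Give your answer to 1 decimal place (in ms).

RT is linear in log₂ n, so two points fix the line:
  b = (801 − 524) / (log₂ 24 − log₂ 5) = 277 / (4.5850 − 2.3219) = 122.402 ms/bit
  a = 524 − 122.402 × 2.3219 = 239.791 ms
Then RT(12) = 239.791 + 122.402 × log₂ 12 = 239.791 + 122.402 × 3.5850 ≈ 678.598 ms.

678.6 ms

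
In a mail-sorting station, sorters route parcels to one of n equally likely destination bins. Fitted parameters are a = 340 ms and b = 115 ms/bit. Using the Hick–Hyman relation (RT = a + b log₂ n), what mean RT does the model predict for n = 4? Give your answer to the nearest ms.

570 ms

log₂(4) = 2 bits, so RT = 340 + 115 × 2 ≈ 570.000 ms.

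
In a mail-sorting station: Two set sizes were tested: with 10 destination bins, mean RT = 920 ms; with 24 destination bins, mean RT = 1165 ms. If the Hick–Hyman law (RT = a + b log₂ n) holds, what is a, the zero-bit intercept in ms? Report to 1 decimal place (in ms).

The slope on a log₂ axis is (1165 − 920) / (4.5850 − 3.3219) = 193.977 ms/bit.
a = RT₁ − b·log₂ n₁ = 920 − 193.977 × 3.3219 = 275.621 ms.

275.6 ms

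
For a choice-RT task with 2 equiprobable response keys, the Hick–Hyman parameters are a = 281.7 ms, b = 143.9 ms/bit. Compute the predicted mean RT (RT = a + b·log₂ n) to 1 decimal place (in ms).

425.6 ms

log₂(2) = 1 bits, so RT = 281.7 + 143.9 × 1 ≈ 425.600 ms.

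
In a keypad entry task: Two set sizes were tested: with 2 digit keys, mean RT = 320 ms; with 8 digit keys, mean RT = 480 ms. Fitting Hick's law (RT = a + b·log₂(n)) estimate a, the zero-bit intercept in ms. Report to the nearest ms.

The slope on a log₂ axis is (480 − 320) / (3 − 1) = 80 ms/bit.
a = RT₁ − b·log₂ n₁ = 320 − 80 × 1 = 240.000 ms.

240 ms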